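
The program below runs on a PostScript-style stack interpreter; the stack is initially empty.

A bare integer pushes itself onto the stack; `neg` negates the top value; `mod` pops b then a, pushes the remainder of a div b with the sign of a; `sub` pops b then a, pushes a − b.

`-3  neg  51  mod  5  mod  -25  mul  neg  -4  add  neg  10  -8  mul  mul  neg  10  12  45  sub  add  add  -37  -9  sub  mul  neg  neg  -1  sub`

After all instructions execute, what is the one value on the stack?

159685

-3   [-3]
neg  [3]
51   [3, 51]
mod  [3]
5    [3, 5]
mod  [3]
-25  [3, -25]
mul  [-75]
neg  [75]
-4   [75, -4]
add  [71]
neg  [-71]
10   [-71, 10]
-8   [-71, 10, -8]
mul  [-71, -80]
mul  [5680]
neg  [-5680]
10   [-5680, 10]
12   [-5680, 10, 12]
45   [-5680, 10, 12, 45]
sub  [-5680, 10, -33]
add  [-5680, -23]
add  [-5703]
-37  [-5703, -37]
-9   [-5703, -37, -9]
sub  [-5703, -28]
mul  [159684]
neg  [-159684]
neg  [159684]
-1   [159684, -1]
sub  [159685]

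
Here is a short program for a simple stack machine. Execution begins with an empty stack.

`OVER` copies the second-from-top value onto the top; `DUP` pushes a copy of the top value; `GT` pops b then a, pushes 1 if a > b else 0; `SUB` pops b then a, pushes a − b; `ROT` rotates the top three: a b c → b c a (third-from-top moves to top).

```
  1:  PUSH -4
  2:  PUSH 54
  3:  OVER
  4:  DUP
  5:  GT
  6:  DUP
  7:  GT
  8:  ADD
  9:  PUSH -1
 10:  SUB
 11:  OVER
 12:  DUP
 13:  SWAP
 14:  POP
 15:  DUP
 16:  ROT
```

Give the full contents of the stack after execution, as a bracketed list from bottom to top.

PUSH -4 : -4
PUSH 54 : -4 54
OVER    : -4 54 -4
DUP     : -4 54 -4 -4
GT      : -4 54 0
DUP     : -4 54 0 0
GT      : -4 54 0
ADD     : -4 54
PUSH -1 : -4 54 -1
SUB     : -4 55
OVER    : -4 55 -4
DUP     : -4 55 -4 -4
SWAP    : -4 55 -4 -4
POP     : -4 55 -4
DUP     : -4 55 -4 -4
ROT     : -4 -4 -4 55

[-4, -4, -4, 55]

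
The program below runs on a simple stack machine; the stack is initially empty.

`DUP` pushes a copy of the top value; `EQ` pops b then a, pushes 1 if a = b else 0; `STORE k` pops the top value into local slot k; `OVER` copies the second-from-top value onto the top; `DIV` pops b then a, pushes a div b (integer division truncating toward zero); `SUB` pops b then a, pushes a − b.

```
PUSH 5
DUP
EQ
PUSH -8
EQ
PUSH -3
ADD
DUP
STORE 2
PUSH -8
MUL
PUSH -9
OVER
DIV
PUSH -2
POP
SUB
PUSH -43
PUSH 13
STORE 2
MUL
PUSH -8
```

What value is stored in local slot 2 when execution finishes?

PUSH 5   : [5]
DUP      : [5, 5]
EQ       : [1]
PUSH -8  : [1, -8]
EQ       : [0]
PUSH -3  : [0, -3]
ADD      : [-3]
DUP      : [-3, -3]
STORE 2  : [-3]
PUSH -8  : [-3, -8]
MUL      : [24]
PUSH -9  : [24, -9]
OVER     : [24, -9, 24]
DIV      : [24, 0]
PUSH -2  : [24, 0, -2]
POP      : [24, 0]
SUB      : [24]
PUSH -43 : [24, -43]
PUSH 13  : [24, -43, 13]
STORE 2  : [24, -43]
MUL      : [-1032]
PUSH -8  : [-1032, -8]

13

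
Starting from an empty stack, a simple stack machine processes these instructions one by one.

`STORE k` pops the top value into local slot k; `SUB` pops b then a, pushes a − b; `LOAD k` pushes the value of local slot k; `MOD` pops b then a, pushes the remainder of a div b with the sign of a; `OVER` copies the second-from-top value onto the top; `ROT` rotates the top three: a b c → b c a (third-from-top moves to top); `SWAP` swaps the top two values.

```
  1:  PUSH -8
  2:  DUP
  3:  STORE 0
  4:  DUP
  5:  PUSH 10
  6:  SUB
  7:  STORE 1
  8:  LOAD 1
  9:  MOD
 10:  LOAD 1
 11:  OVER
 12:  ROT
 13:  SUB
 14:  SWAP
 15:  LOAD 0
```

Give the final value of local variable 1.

PUSH -8 : -8
DUP     : -8 -8
STORE 0 : -8
DUP     : -8 -8
PUSH 10 : -8 -8 10
SUB     : -8 -18
STORE 1 : -8
LOAD 1  : -8 -18
MOD     : -8
LOAD 1  : -8 -18
OVER    : -8 -18 -8
ROT     : -18 -8 -8
SUB     : -18 0
SWAP    : 0 -18
LOAD 0  : 0 -18 -8

-18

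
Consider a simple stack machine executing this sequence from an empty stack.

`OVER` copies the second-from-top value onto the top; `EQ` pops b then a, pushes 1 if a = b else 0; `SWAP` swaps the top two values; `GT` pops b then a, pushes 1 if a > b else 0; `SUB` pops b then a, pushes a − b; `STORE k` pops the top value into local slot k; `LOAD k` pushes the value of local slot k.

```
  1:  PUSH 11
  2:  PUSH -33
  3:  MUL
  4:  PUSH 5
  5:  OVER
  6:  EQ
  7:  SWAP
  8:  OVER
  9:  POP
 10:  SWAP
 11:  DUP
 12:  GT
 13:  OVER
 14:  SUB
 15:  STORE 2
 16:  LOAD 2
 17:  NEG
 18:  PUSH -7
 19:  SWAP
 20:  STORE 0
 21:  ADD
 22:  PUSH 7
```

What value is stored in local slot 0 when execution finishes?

PUSH 11  : [11]
PUSH -33 : [11, -33]
MUL      : [-363]
PUSH 5   : [-363, 5]
OVER     : [-363, 5, -363]
EQ       : [-363, 0]
SWAP     : [0, -363]
OVER     : [0, -363, 0]
POP      : [0, -363]
SWAP     : [-363, 0]
DUP      : [-363, 0, 0]
GT       : [-363, 0]
OVER     : [-363, 0, -363]
SUB      : [-363, 363]
STORE 2  : [-363]
LOAD 2   : [-363, 363]
NEG      : [-363, -363]
PUSH -7  : [-363, -363, -7]
SWAP     : [-363, -7, -363]
STORE 0  : [-363, -7]
ADD      : [-370]
PUSH 7   : [-370, 7]

-363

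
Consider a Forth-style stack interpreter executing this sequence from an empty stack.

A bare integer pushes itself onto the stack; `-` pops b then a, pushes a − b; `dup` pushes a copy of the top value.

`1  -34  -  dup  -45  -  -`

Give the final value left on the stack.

1   → [1]
-34 → [1, -34]
-   → [35]
dup → [35, 35]
-45 → [35, 35, -45]
-   → [35, 80]
-   → [-45]

-45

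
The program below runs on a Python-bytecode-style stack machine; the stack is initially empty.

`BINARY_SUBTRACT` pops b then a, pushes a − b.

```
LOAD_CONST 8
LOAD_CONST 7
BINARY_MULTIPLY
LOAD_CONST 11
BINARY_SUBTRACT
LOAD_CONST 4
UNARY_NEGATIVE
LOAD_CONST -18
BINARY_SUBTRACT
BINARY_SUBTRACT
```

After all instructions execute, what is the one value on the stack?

LOAD_CONST 8    → 8
LOAD_CONST 7    → 8 7
BINARY_MULTIPLY → 56
LOAD_CONST 11   → 56 11
BINARY_SUBTRACT → 45
LOAD_CONST 4    → 45 4
UNARY_NEGATIVE  → 45 -4
LOAD_CONST -18  → 45 -4 -18
BINARY_SUBTRACT → 45 14
BINARY_SUBTRACT → 31

31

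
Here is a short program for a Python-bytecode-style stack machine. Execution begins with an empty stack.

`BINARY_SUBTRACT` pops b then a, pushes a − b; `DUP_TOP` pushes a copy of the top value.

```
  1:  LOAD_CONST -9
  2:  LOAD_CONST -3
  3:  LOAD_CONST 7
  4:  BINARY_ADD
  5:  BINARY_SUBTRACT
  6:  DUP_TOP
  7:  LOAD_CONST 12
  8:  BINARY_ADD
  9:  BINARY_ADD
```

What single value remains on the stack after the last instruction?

-14

LOAD_CONST -9   -> [-9]
LOAD_CONST -3   -> [-9, -3]
LOAD_CONST 7    -> [-9, -3, 7]
BINARY_ADD      -> [-9, 4]
BINARY_SUBTRACT -> [-13]
DUP_TOP         -> [-13, -13]
LOAD_CONST 12   -> [-13, -13, 12]
BINARY_ADD      -> [-13, -1]
BINARY_ADD      -> [-14]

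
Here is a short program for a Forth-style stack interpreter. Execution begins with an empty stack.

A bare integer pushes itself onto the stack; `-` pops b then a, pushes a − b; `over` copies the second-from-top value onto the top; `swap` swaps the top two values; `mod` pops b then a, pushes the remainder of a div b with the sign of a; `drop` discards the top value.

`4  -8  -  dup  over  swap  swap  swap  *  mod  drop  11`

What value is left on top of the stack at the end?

4    : [4]
-8   : [4, -8]
-    : [12]
dup  : [12, 12]
over : [12, 12, 12]
swap : [12, 12, 12]
swap : [12, 12, 12]
swap : [12, 12, 12]
*    : [12, 144]
mod  : [12]
drop : []
11   : [11]

11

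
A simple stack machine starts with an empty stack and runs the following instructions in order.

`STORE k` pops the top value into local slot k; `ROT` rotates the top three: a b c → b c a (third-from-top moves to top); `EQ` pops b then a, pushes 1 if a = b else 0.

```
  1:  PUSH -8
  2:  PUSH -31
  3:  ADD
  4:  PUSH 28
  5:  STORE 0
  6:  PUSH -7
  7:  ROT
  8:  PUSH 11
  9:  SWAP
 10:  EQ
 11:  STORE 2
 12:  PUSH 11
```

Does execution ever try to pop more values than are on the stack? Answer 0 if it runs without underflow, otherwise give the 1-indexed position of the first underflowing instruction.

7

PUSH -8  -> [-8]
PUSH -31 -> [-8, -31]
ADD      -> [-39]
PUSH 28  -> [-39, 28]
STORE 0  -> [-39]
PUSH -7  -> [-39, -7]
ROT  — needs 3 operands, stack has 2 → underflow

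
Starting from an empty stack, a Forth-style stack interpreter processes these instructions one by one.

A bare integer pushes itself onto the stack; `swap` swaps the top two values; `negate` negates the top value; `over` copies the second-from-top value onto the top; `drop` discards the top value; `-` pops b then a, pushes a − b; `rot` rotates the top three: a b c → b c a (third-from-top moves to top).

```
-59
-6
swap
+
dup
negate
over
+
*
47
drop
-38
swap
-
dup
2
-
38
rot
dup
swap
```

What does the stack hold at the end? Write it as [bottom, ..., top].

[-40, 38, -38, -38]

-59    -> -59
-6     -> -59 -6
swap   -> -6 -59
+      -> -65
dup    -> -65 -65
negate -> -65 65
over   -> -65 65 -65
+      -> -65 0
*      -> 0
47     -> 0 47
drop   -> 0
-38    -> 0 -38
swap   -> -38 0
-      -> -38
dup    -> -38 -38
2      -> -38 -38 2
-      -> -38 -40
38     -> -38 -40 38
rot    -> -40 38 -38
dup    -> -40 38 -38 -38
swap   -> -40 38 -38 -38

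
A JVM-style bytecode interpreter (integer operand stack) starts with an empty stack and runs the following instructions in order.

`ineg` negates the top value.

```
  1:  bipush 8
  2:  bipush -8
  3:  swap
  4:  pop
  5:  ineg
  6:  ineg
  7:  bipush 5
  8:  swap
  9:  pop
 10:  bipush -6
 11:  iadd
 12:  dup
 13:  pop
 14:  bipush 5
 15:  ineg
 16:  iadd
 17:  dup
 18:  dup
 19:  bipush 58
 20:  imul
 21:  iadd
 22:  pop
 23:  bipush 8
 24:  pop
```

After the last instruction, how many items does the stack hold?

1

bipush 8  → 8
bipush -8 → 8 -8
swap      → -8 8
pop       → -8
ineg      → 8
ineg      → -8
bipush 5  → -8 5
swap      → 5 -8
pop       → 5
bipush -6 → 5 -6
iadd      → -1
dup       → -1 -1
pop       → -1
bipush 5  → -1 5
ineg      → -1 -5
iadd      → -6
dup       → -6 -6
dup       → -6 -6 -6
bipush 58 → -6 -6 -6 58
imul      → -6 -6 -348
iadd      → -6 -354
pop       → -6
bipush 8  → -6 8
pop       → -6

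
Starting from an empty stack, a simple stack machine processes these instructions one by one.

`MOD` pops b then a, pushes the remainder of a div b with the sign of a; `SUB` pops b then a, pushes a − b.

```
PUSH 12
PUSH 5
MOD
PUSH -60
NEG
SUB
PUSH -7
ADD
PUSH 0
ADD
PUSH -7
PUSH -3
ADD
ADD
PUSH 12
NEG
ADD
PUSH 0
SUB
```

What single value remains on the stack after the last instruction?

-87

PUSH 12  → [12]
PUSH 5   → [12, 5]
MOD      → [2]
PUSH -60 → [2, -60]
NEG      → [2, 60]
SUB      → [-58]
PUSH -7  → [-58, -7]
ADD      → [-65]
PUSH 0   → [-65, 0]
ADD      → [-65]
PUSH -7  → [-65, -7]
PUSH -3  → [-65, -7, -3]
ADD      → [-65, -10]
ADD      → [-75]
PUSH 12  → [-75, 12]
NEG      → [-75, -12]
ADD      → [-87]
PUSH 0   → [-87, 0]
SUB      → [-87]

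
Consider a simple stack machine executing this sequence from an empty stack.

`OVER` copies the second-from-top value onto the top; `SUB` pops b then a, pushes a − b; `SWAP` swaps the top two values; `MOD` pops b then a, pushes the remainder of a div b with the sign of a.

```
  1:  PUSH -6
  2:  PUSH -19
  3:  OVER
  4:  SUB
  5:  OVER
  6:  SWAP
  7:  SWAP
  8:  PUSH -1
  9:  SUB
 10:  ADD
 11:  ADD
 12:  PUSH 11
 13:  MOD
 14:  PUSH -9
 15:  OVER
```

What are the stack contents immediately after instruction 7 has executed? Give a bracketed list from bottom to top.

[-6, -13, -6]

PUSH -6  -> [-6]
PUSH -19 -> [-6, -19]
OVER     -> [-6, -19, -6]
SUB      -> [-6, -13]
OVER     -> [-6, -13, -6]
SWAP     -> [-6, -6, -13]
SWAP     -> [-6, -13, -6]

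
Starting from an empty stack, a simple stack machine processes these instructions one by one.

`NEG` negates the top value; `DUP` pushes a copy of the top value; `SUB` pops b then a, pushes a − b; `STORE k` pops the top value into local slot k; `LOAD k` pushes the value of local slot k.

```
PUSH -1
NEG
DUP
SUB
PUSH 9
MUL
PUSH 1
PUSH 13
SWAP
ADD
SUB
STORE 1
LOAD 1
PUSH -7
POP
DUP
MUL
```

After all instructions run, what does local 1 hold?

-14

PUSH -1 → -1
NEG     → 1
DUP     → 1 1
SUB     → 0
PUSH 9  → 0 9
MUL     → 0
PUSH 1  → 0 1
PUSH 13 → 0 1 13
SWAP    → 0 13 1
ADD     → 0 14
SUB     → -14
STORE 1 → (empty)
LOAD 1  → -14
PUSH -7 → -14 -7
POP     → -14
DUP     → -14 -14
MUL     → 196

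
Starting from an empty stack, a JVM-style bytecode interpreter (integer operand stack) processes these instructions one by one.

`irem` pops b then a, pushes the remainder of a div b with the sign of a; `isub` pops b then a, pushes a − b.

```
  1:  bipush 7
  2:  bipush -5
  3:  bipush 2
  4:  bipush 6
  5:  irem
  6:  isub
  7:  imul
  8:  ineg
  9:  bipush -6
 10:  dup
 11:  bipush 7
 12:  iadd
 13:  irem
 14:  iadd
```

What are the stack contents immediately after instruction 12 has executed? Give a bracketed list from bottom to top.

[49, -6, 1]

bipush 7   7
bipush -5  7 -5
bipush 2   7 -5 2
bipush 6   7 -5 2 6
irem       7 -5 2
isub       7 -7
imul       -49
ineg       49
bipush -6  49 -6
dup        49 -6 -6
bipush 7   49 -6 -6 7
iadd       49 -6 1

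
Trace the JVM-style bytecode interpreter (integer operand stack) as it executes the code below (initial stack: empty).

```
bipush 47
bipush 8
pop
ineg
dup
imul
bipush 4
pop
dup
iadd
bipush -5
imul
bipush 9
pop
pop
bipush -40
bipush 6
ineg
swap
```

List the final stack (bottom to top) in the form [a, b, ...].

bipush 47  : 47
bipush 8   : 47 8
pop        : 47
ineg       : -47
dup        : -47 -47
imul       : 2209
bipush 4   : 2209 4
pop        : 2209
dup        : 2209 2209
iadd       : 4418
bipush -5  : 4418 -5
imul       : -22090
bipush 9   : -22090 9
pop        : -22090
pop        : (empty)
bipush -40 : -40
bipush 6   : -40 6
ineg       : -40 -6
swap       : -6 -40

[-6, -40]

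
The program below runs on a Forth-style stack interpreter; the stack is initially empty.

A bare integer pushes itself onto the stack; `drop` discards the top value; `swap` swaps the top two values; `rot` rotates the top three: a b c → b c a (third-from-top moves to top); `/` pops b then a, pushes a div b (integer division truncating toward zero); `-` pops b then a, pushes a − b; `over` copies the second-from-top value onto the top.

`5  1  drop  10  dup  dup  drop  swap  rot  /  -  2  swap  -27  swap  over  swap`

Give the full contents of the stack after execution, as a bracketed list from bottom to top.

[2, -27, -27, 8]

5    → 5
1    → 5 1
drop → 5
10   → 5 10
dup  → 5 10 10
dup  → 5 10 10 10
drop → 5 10 10
swap → 5 10 10
rot  → 10 10 5
/    → 10 2
-    → 8
2    → 8 2
swap → 2 8
-27  → 2 8 -27
swap → 2 -27 8
over → 2 -27 8 -27
swap → 2 -27 -27 8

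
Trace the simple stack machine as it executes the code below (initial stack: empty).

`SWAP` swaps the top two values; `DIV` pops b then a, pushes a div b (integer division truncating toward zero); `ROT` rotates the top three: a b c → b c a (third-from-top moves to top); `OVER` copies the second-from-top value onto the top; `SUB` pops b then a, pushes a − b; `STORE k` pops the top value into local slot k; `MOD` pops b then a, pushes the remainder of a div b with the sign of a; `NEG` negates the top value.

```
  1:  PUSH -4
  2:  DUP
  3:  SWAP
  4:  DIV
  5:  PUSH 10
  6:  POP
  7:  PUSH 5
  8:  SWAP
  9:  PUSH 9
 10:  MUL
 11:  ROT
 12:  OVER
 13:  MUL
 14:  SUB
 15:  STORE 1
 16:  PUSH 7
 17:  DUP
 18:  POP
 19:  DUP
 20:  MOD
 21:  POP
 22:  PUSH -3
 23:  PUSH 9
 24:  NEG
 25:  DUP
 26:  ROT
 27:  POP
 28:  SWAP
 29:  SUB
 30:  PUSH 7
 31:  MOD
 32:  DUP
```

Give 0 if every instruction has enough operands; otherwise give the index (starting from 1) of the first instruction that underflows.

PUSH -4 : [-4]
DUP     : [-4, -4]
SWAP    : [-4, -4]
DIV     : [1]
PUSH 10 : [1, 10]
POP     : [1]
PUSH 5  : [1, 5]
SWAP    : [5, 1]
PUSH 9  : [5, 1, 9]
MUL     : [5, 9]
ROT  — needs 3 operands, stack has 2 → underflow

11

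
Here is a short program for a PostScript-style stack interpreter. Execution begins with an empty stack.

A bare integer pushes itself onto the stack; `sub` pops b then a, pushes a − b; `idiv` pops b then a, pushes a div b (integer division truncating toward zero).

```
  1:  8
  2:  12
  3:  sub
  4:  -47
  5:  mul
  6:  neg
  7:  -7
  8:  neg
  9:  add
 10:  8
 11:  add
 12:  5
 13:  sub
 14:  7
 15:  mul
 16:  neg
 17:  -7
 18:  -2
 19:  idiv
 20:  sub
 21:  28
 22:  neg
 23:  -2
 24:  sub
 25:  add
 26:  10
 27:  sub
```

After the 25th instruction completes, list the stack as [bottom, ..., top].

8    -> [8]
12   -> [8, 12]
sub  -> [-4]
-47  -> [-4, -47]
mul  -> [188]
neg  -> [-188]
-7   -> [-188, -7]
neg  -> [-188, 7]
add  -> [-181]
8    -> [-181, 8]
add  -> [-173]
5    -> [-173, 5]
sub  -> [-178]
7    -> [-178, 7]
mul  -> [-1246]
neg  -> [1246]
-7   -> [1246, -7]
-2   -> [1246, -7, -2]
idiv -> [1246, 3]
sub  -> [1243]
28   -> [1243, 28]
neg  -> [1243, -28]
-2   -> [1243, -28, -2]
sub  -> [1243, -26]
add  -> [1217]

[1217]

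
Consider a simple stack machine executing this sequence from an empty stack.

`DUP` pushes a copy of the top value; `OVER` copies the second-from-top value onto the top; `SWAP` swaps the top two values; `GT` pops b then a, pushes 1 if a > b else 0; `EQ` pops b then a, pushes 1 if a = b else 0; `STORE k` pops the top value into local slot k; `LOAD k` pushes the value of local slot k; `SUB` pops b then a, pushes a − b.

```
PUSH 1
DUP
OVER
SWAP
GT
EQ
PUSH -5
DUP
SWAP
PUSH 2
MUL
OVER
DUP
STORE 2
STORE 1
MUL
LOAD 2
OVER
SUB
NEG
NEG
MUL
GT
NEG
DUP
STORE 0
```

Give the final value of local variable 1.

PUSH 1  -> 1
DUP     -> 1 1
OVER    -> 1 1 1
SWAP    -> 1 1 1
GT      -> 1 0
EQ      -> 0
PUSH -5 -> 0 -5
DUP     -> 0 -5 -5
SWAP    -> 0 -5 -5
PUSH 2  -> 0 -5 -5 2
MUL     -> 0 -5 -10
OVER    -> 0 -5 -10 -5
DUP     -> 0 -5 -10 -5 -5
STORE 2 -> 0 -5 -10 -5
STORE 1 -> 0 -5 -10
MUL     -> 0 50
LOAD 2  -> 0 50 -5
OVER    -> 0 50 -5 50
SUB     -> 0 50 -55
NEG     -> 0 50 55
NEG     -> 0 50 -55
MUL     -> 0 -2750
GT      -> 1
NEG     -> -1
DUP     -> -1 -1
STORE 0 -> -1

-5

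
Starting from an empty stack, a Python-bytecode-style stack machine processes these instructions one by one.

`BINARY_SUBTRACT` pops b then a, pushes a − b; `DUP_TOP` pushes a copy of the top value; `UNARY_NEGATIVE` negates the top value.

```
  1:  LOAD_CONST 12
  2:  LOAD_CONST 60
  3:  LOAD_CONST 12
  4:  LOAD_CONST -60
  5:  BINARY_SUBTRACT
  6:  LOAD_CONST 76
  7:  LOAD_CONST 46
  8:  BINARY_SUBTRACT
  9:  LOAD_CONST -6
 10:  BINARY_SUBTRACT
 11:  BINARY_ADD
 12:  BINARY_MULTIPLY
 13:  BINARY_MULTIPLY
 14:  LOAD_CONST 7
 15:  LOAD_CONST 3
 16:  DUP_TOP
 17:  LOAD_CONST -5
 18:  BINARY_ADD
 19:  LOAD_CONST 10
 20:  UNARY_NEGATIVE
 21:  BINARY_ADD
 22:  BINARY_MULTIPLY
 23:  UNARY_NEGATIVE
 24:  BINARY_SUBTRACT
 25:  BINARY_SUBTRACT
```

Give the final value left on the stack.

77789

LOAD_CONST 12    [12]
LOAD_CONST 60    [12, 60]
LOAD_CONST 12    [12, 60, 12]
LOAD_CONST -60   [12, 60, 12, -60]
BINARY_SUBTRACT  [12, 60, 72]
LOAD_CONST 76    [12, 60, 72, 76]
LOAD_CONST 46    [12, 60, 72, 76, 46]
BINARY_SUBTRACT  [12, 60, 72, 30]
LOAD_CONST -6    [12, 60, 72, 30, -6]
BINARY_SUBTRACT  [12, 60, 72, 36]
BINARY_ADD       [12, 60, 108]
BINARY_MULTIPLY  [12, 6480]
BINARY_MULTIPLY  [77760]
LOAD_CONST 7     [77760, 7]
LOAD_CONST 3     [77760, 7, 3]
DUP_TOP          [77760, 7, 3, 3]
LOAD_CONST -5    [77760, 7, 3, 3, -5]
BINARY_ADD       [77760, 7, 3, -2]
LOAD_CONST 10    [77760, 7, 3, -2, 10]
UNARY_NEGATIVE   [77760, 7, 3, -2, -10]
BINARY_ADD       [77760, 7, 3, -12]
BINARY_MULTIPLY  [77760, 7, -36]
UNARY_NEGATIVE   [77760, 7, 36]
BINARY_SUBTRACT  [77760, -29]
BINARY_SUBTRACT  [77789]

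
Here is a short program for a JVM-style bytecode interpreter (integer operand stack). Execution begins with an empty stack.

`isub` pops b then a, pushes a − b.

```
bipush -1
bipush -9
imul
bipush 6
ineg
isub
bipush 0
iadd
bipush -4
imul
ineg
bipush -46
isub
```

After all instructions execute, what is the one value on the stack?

bipush -1  -> -1
bipush -9  -> -1 -9
imul       -> 9
bipush 6   -> 9 6
ineg       -> 9 -6
isub       -> 15
bipush 0   -> 15 0
iadd       -> 15
bipush -4  -> 15 -4
imul       -> -60
ineg       -> 60
bipush -46 -> 60 -46
isub       -> 106

106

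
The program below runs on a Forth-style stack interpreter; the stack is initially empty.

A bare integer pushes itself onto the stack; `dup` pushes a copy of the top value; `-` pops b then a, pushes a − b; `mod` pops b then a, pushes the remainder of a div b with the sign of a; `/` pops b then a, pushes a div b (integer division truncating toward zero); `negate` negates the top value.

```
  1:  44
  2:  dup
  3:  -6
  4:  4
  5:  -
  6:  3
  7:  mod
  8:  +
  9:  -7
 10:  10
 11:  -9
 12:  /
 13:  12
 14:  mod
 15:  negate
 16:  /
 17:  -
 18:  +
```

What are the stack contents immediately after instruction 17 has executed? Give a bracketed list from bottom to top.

[44, 50]

44     -> [44]
dup    -> [44, 44]
-6     -> [44, 44, -6]
4      -> [44, 44, -6, 4]
-      -> [44, 44, -10]
3      -> [44, 44, -10, 3]
mod    -> [44, 44, -1]
+      -> [44, 43]
-7     -> [44, 43, -7]
10     -> [44, 43, -7, 10]
-9     -> [44, 43, -7, 10, -9]
/      -> [44, 43, -7, -1]
12     -> [44, 43, -7, -1, 12]
mod    -> [44, 43, -7, -1]
negate -> [44, 43, -7, 1]
/      -> [44, 43, -7]
-      -> [44, 50]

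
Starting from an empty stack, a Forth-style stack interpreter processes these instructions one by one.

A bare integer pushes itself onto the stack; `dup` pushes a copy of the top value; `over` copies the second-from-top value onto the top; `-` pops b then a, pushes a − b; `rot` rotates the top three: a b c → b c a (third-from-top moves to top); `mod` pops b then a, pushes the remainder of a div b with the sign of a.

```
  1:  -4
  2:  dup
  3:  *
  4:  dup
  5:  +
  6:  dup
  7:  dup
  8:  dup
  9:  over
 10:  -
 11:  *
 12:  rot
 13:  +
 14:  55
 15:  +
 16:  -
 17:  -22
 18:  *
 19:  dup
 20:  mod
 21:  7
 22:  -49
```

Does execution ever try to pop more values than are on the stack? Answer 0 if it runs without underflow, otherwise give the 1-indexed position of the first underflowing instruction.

-4   -> -4
dup  -> -4 -4
*    -> 16
dup  -> 16 16
+    -> 32
dup  -> 32 32
dup  -> 32 32 32
dup  -> 32 32 32 32
over -> 32 32 32 32 32
-    -> 32 32 32 0
*    -> 32 32 0
rot  -> 32 0 32
+    -> 32 32
55   -> 32 32 55
+    -> 32 87
-    -> -55
-22  -> -55 -22
*    -> 1210
dup  -> 1210 1210
mod  -> 0
7    -> 0 7
-49  -> 0 7 -49

0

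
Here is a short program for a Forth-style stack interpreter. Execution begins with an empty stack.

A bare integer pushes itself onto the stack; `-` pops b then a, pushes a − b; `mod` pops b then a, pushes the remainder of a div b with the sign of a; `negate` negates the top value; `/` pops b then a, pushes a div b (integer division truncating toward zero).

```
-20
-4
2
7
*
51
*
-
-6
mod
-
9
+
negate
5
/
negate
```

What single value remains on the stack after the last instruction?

-20     -20
-4      -20 -4
2       -20 -4 2
7       -20 -4 2 7
*       -20 -4 14
51      -20 -4 14 51
*       -20 -4 714
-       -20 -718
-6      -20 -718 -6
mod     -20 -4
-       -16
9       -16 9
+       -7
negate  7
5       7 5
/       1
negate  -1

-1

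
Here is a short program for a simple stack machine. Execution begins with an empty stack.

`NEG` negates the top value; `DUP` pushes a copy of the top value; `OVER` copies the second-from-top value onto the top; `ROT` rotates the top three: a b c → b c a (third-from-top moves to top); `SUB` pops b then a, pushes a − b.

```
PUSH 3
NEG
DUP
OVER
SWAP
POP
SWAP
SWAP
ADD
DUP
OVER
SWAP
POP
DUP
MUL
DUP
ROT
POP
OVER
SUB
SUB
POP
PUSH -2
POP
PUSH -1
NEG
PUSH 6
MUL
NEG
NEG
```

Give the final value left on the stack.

6

PUSH 3   3
NEG      -3
DUP      -3 -3
OVER     -3 -3 -3
SWAP     -3 -3 -3
POP      -3 -3
SWAP     -3 -3
SWAP     -3 -3
ADD      -6
DUP      -6 -6
OVER     -6 -6 -6
SWAP     -6 -6 -6
POP      -6 -6
DUP      -6 -6 -6
MUL      -6 36
DUP      -6 36 36
ROT      36 36 -6
POP      36 36
OVER     36 36 36
SUB      36 0
SUB      36
POP      (empty)
PUSH -2  -2
POP      (empty)
PUSH -1  -1
NEG      1
PUSH 6   1 6
MUL      6
NEG      -6
NEG      6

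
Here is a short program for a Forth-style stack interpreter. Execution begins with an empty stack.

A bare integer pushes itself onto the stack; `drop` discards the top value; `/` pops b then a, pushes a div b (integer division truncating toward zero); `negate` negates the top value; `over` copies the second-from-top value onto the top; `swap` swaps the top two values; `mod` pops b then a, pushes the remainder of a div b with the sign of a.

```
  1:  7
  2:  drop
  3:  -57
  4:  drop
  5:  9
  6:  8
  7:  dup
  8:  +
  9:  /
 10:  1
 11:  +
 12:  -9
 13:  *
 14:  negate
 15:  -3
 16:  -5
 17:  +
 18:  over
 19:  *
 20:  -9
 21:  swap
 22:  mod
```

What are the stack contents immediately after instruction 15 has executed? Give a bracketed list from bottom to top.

7      → 7
drop   → (empty)
-57    → -57
drop   → (empty)
9      → 9
8      → 9 8
dup    → 9 8 8
+      → 9 16
/      → 0
1      → 0 1
+      → 1
-9     → 1 -9
*      → -9
negate → 9
-3     → 9 -3

[9, -3]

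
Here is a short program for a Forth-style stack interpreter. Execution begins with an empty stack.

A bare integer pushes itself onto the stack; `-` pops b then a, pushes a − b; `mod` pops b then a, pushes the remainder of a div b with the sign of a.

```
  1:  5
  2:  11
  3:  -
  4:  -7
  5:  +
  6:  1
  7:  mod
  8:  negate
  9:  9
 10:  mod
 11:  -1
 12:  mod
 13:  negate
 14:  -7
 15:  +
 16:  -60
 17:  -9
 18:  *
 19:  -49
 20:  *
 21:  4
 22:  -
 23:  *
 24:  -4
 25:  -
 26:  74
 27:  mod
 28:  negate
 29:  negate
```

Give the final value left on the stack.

5      : [5]
11     : [5, 11]
-      : [-6]
-7     : [-6, -7]
+      : [-13]
1      : [-13, 1]
mod    : [0]
negate : [0]
9      : [0, 9]
mod    : [0]
-1     : [0, -1]
mod    : [0]
negate : [0]
-7     : [0, -7]
+      : [-7]
-60    : [-7, -60]
-9     : [-7, -60, -9]
*      : [-7, 540]
-49    : [-7, 540, -49]
*      : [-7, -26460]
4      : [-7, -26460, 4]
-      : [-7, -26464]
*      : [185248]
-4     : [185248, -4]
-      : [185252]
74     : [185252, 74]
mod    : [30]
negate : [-30]
negate : [30]

30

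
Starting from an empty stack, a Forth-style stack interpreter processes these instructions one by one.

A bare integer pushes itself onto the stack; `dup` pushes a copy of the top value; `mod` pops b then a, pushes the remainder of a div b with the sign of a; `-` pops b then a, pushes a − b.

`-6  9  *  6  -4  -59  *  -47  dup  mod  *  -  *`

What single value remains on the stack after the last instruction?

-324

-6  → [-6]
9   → [-6, 9]
*   → [-54]
6   → [-54, 6]
-4  → [-54, 6, -4]
-59 → [-54, 6, -4, -59]
*   → [-54, 6, 236]
-47 → [-54, 6, 236, -47]
dup → [-54, 6, 236, -47, -47]
mod → [-54, 6, 236, 0]
*   → [-54, 6, 0]
-   → [-54, 6]
*   → [-324]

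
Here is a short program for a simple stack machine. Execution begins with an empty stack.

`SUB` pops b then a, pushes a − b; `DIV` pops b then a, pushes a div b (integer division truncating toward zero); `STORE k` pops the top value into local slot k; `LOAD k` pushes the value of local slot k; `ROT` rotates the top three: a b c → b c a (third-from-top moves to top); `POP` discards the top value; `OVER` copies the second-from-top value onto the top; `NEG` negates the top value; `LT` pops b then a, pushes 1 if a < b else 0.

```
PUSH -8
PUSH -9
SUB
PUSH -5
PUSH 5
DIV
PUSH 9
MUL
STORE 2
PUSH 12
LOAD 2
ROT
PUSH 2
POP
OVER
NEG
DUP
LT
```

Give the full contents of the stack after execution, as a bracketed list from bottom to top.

[12, -9, 1, 0]

PUSH -8 : -8
PUSH -9 : -8 -9
SUB     : 1
PUSH -5 : 1 -5
PUSH 5  : 1 -5 5
DIV     : 1 -1
PUSH 9  : 1 -1 9
MUL     : 1 -9
STORE 2 : 1
PUSH 12 : 1 12
LOAD 2  : 1 12 -9
ROT     : 12 -9 1
PUSH 2  : 12 -9 1 2
POP     : 12 -9 1
OVER    : 12 -9 1 -9
NEG     : 12 -9 1 9
DUP     : 12 -9 1 9 9
LT      : 12 -9 1 0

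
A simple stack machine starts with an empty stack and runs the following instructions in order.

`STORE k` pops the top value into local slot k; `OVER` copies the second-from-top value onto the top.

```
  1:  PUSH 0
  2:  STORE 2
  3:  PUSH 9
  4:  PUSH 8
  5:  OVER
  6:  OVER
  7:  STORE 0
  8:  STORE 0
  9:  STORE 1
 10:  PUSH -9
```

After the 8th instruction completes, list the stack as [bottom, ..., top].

PUSH 0  : [0]
STORE 2 : []
PUSH 9  : [9]
PUSH 8  : [9, 8]
OVER    : [9, 8, 9]
OVER    : [9, 8, 9, 8]
STORE 0 : [9, 8, 9]
STORE 0 : [9, 8]

[9, 8]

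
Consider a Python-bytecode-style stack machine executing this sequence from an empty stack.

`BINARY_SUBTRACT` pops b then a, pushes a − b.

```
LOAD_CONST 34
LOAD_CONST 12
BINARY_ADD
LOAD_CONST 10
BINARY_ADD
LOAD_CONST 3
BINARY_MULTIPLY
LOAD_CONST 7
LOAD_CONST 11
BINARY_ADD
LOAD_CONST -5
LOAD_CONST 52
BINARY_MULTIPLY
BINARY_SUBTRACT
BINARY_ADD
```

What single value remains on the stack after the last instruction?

446

LOAD_CONST 34   → [34]
LOAD_CONST 12   → [34, 12]
BINARY_ADD      → [46]
LOAD_CONST 10   → [46, 10]
BINARY_ADD      → [56]
LOAD_CONST 3    → [56, 3]
BINARY_MULTIPLY → [168]
LOAD_CONST 7    → [168, 7]
LOAD_CONST 11   → [168, 7, 11]
BINARY_ADD      → [168, 18]
LOAD_CONST -5   → [168, 18, -5]
LOAD_CONST 52   → [168, 18, -5, 52]
BINARY_MULTIPLY → [168, 18, -260]
BINARY_SUBTRACT → [168, 278]
BINARY_ADD      → [446]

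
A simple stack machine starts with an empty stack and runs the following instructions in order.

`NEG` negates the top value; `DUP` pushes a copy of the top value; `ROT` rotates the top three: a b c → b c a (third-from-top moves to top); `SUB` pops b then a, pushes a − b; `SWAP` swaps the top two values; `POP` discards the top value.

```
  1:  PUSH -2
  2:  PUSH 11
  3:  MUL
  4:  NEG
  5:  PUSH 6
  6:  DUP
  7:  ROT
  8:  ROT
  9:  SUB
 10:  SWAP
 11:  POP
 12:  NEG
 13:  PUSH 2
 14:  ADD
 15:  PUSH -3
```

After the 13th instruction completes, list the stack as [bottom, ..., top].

[-16, 2]

PUSH -2 : -2
PUSH 11 : -2 11
MUL     : -22
NEG     : 22
PUSH 6  : 22 6
DUP     : 22 6 6
ROT     : 6 6 22
ROT     : 6 22 6
SUB     : 6 16
SWAP    : 16 6
POP     : 16
NEG     : -16
PUSH 2  : -16 2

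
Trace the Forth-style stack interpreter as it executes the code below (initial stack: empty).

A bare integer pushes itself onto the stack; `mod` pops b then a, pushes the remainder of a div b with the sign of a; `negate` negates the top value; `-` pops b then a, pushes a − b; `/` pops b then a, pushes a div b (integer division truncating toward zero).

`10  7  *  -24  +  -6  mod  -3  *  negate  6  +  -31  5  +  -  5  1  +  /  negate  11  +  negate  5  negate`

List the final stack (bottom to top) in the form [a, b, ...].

[-4, -5]

10      [10]
7       [10, 7]
*       [70]
-24     [70, -24]
+       [46]
-6      [46, -6]
mod     [4]
-3      [4, -3]
*       [-12]
negate  [12]
6       [12, 6]
+       [18]
-31     [18, -31]
5       [18, -31, 5]
+       [18, -26]
-       [44]
5       [44, 5]
1       [44, 5, 1]
+       [44, 6]
/       [7]
negate  [-7]
11      [-7, 11]
+       [4]
negate  [-4]
5       [-4, 5]
negate  [-4, -5]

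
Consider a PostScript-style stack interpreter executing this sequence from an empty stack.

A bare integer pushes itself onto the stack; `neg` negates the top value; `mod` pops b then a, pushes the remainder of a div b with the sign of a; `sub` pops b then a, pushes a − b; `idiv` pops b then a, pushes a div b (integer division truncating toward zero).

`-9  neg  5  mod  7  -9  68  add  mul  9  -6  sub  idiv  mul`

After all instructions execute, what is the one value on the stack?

108

-9    -9
neg   9
5     9 5
mod   4
7     4 7
-9    4 7 -9
68    4 7 -9 68
add   4 7 59
mul   4 413
9     4 413 9
-6    4 413 9 -6
sub   4 413 15
idiv  4 27
mul   108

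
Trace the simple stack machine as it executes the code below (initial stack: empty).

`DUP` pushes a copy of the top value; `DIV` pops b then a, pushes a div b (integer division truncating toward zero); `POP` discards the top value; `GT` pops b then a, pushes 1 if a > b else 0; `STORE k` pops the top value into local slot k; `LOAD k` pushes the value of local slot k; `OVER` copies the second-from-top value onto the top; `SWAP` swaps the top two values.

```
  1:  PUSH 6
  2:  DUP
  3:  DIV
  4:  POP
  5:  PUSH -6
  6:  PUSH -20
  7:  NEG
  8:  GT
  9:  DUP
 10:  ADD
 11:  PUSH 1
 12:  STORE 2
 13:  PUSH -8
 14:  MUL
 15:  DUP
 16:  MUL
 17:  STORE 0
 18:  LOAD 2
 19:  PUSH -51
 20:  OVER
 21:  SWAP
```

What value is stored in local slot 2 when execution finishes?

1

PUSH 6    6
DUP       6 6
DIV       1
POP       (empty)
PUSH -6   -6
PUSH -20  -6 -20
NEG       -6 20
GT        0
DUP       0 0
ADD       0
PUSH 1    0 1
STORE 2   0
PUSH -8   0 -8
MUL       0
DUP       0 0
MUL       0
STORE 0   (empty)
LOAD 2    1
PUSH -51  1 -51
OVER      1 -51 1
SWAP      1 1 -51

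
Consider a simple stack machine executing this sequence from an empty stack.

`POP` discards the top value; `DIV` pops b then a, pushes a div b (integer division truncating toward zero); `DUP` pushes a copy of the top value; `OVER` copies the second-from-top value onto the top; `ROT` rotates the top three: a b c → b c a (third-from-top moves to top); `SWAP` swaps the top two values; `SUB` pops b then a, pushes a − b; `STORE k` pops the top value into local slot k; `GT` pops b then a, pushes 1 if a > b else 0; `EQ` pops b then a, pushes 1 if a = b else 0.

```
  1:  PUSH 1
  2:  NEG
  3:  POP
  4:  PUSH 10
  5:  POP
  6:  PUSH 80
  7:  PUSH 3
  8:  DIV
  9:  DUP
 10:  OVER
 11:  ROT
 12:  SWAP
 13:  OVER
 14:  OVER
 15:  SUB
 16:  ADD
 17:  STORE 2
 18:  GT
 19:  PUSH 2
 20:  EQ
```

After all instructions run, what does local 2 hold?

26

PUSH 1  → [1]
NEG     → [-1]
POP     → []
PUSH 10 → [10]
POP     → []
PUSH 80 → [80]
PUSH 3  → [80, 3]
DIV     → [26]
DUP     → [26, 26]
OVER    → [26, 26, 26]
ROT     → [26, 26, 26]
SWAP    → [26, 26, 26]
OVER    → [26, 26, 26, 26]
OVER    → [26, 26, 26, 26, 26]
SUB     → [26, 26, 26, 0]
ADD     → [26, 26, 26]
STORE 2 → [26, 26]
GT      → [0]
PUSH 2  → [0, 2]
EQ      → [0]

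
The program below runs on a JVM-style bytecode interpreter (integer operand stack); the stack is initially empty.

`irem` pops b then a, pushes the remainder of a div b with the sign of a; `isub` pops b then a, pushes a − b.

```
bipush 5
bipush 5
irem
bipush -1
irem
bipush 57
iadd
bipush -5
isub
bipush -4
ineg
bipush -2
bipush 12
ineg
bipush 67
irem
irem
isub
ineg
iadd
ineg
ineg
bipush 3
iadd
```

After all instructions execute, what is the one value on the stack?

bipush 5  → 5
bipush 5  → 5 5
irem      → 0
bipush -1 → 0 -1
irem      → 0
bipush 57 → 0 57
iadd      → 57
bipush -5 → 57 -5
isub      → 62
bipush -4 → 62 -4
ineg      → 62 4
bipush -2 → 62 4 -2
bipush 12 → 62 4 -2 12
ineg      → 62 4 -2 -12
bipush 67 → 62 4 -2 -12 67
irem      → 62 4 -2 -12
irem      → 62 4 -2
isub      → 62 6
ineg      → 62 -6
iadd      → 56
ineg      → -56
ineg      → 56
bipush 3  → 56 3
iadd      → 59

59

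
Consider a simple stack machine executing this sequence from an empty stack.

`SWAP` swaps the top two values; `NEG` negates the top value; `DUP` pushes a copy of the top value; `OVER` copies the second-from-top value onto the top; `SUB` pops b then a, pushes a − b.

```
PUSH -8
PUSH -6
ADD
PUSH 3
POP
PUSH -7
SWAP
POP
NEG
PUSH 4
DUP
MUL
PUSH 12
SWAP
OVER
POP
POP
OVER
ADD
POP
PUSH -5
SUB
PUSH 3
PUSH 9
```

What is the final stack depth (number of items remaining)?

PUSH -8  -8
PUSH -6  -8 -6
ADD      -14
PUSH 3   -14 3
POP      -14
PUSH -7  -14 -7
SWAP     -7 -14
POP      -7
NEG      7
PUSH 4   7 4
DUP      7 4 4
MUL      7 16
PUSH 12  7 16 12
SWAP     7 12 16
OVER     7 12 16 12
POP      7 12 16
POP      7 12
OVER     7 12 7
ADD      7 19
POP      7
PUSH -5  7 -5
SUB      12
PUSH 3   12 3
PUSH 9   12 3 9

3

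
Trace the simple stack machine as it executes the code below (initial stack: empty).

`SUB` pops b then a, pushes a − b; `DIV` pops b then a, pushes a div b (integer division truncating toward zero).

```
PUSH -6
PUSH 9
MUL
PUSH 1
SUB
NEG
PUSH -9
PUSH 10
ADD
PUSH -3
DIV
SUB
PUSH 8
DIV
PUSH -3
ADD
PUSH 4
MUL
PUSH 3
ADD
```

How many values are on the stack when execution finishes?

PUSH -6 : -6
PUSH 9  : -6 9
MUL     : -54
PUSH 1  : -54 1
SUB     : -55
NEG     : 55
PUSH -9 : 55 -9
PUSH 10 : 55 -9 10
ADD     : 55 1
PUSH -3 : 55 1 -3
DIV     : 55 0
SUB     : 55
PUSH 8  : 55 8
DIV     : 6
PUSH -3 : 6 -3
ADD     : 3
PUSH 4  : 3 4
MUL     : 12
PUSH 3  : 12 3
ADD     : 15

1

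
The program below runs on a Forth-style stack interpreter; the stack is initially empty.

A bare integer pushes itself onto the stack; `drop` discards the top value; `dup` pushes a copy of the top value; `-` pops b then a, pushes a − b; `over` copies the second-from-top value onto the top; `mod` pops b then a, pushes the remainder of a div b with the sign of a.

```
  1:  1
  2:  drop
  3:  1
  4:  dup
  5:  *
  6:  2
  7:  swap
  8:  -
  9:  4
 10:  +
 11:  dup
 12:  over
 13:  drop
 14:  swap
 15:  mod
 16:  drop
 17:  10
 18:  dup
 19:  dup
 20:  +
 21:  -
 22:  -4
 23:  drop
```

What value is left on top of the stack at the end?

-10

1     1
drop  (empty)
1     1
dup   1 1
*     1
2     1 2
swap  2 1
-     1
4     1 4
+     5
dup   5 5
over  5 5 5
drop  5 5
swap  5 5
mod   0
drop  (empty)
10    10
dup   10 10
dup   10 10 10
+     10 20
-     -10
-4    -10 -4
drop  -10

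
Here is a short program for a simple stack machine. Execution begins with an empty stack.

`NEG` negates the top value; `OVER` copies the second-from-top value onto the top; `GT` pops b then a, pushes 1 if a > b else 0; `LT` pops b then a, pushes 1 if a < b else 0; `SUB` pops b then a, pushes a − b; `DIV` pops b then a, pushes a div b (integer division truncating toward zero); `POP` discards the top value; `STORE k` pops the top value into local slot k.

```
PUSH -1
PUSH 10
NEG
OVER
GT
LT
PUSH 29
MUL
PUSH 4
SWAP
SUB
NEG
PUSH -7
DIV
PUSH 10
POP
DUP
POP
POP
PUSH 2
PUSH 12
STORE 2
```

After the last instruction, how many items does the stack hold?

PUSH -1 -> [-1]
PUSH 10 -> [-1, 10]
NEG     -> [-1, -10]
OVER    -> [-1, -10, -1]
GT      -> [-1, 0]
LT      -> [1]
PUSH 29 -> [1, 29]
MUL     -> [29]
PUSH 4  -> [29, 4]
SWAP    -> [4, 29]
SUB     -> [-25]
NEG     -> [25]
PUSH -7 -> [25, -7]
DIV     -> [-3]
PUSH 10 -> [-3, 10]
POP     -> [-3]
DUP     -> [-3, -3]
POP     -> [-3]
POP     -> []
PUSH 2  -> [2]
PUSH 12 -> [2, 12]
STORE 2 -> [2]

1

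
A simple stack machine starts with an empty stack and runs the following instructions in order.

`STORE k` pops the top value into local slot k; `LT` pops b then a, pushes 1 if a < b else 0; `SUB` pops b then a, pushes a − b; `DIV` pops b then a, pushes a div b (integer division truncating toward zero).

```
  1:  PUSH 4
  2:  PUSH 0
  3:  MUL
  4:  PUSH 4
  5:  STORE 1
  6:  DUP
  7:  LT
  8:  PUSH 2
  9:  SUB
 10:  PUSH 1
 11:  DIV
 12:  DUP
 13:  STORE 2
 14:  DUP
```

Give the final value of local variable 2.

PUSH 4  -> [4]
PUSH 0  -> [4, 0]
MUL     -> [0]
PUSH 4  -> [0, 4]
STORE 1 -> [0]
DUP     -> [0, 0]
LT      -> [0]
PUSH 2  -> [0, 2]
SUB     -> [-2]
PUSH 1  -> [-2, 1]
DIV     -> [-2]
DUP     -> [-2, -2]
STORE 2 -> [-2]
DUP     -> [-2, -2]

-2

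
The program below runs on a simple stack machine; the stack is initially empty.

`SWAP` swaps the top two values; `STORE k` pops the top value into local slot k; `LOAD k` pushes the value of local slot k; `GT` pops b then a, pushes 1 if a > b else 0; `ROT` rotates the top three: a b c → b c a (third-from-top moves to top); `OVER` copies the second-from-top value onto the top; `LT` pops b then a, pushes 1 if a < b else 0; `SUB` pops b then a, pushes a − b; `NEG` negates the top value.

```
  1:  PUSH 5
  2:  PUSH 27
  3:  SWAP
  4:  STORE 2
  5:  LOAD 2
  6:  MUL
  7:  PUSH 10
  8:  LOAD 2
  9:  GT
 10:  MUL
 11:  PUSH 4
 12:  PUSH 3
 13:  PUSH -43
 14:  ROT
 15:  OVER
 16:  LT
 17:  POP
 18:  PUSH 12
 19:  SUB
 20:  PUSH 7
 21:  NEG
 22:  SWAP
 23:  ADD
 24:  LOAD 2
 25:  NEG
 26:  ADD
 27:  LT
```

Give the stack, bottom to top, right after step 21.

PUSH 5   : [5]
PUSH 27  : [5, 27]
SWAP     : [27, 5]
STORE 2  : [27]
LOAD 2   : [27, 5]
MUL      : [135]
PUSH 10  : [135, 10]
LOAD 2   : [135, 10, 5]
GT       : [135, 1]
MUL      : [135]
PUSH 4   : [135, 4]
PUSH 3   : [135, 4, 3]
PUSH -43 : [135, 4, 3, -43]
ROT      : [135, 3, -43, 4]
OVER     : [135, 3, -43, 4, -43]
LT       : [135, 3, -43, 0]
POP      : [135, 3, -43]
PUSH 12  : [135, 3, -43, 12]
SUB      : [135, 3, -55]
PUSH 7   : [135, 3, -55, 7]
NEG      : [135, 3, -55, -7]

[135, 3, -55, -7]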